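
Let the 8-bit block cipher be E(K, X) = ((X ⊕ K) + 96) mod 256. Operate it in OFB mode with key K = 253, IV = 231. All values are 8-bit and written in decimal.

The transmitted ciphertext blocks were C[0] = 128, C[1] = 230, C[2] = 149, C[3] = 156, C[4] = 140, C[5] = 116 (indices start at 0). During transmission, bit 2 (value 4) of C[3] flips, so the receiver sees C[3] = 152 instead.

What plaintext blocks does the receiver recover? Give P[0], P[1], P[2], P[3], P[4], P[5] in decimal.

OFB decryption: S_i = E(K, S_{i−1}) with S_{−1} = IV; P_i = C_i ⊕ S_i.
Only C[3] changed, to 152. In OFB, a change in C_i flips the same bit in P_i only; the keystream is unaffected. Decrypting the received ciphertext:
P[0]: S = E(K, 231) = 122; 128 ⊕ 122 = 250.
P[1]: S = E(K, 122) = 231; 230 ⊕ 231 = 1.
P[2]: S = E(K, 231) = 122; 149 ⊕ 122 = 239.
P[3]: S = E(K, 122) = 231; 152 ⊕ 231 = 127.
P[4]: S = E(K, 231) = 122; 140 ⊕ 122 = 246.
P[5]: S = E(K, 122) = 231; 116 ⊕ 231 = 147.
Blocks that differ from the original plaintext: P[3].

P[0] = 250, P[1] = 1, P[2] = 239, P[3] = 127, P[4] = 246, P[5] = 147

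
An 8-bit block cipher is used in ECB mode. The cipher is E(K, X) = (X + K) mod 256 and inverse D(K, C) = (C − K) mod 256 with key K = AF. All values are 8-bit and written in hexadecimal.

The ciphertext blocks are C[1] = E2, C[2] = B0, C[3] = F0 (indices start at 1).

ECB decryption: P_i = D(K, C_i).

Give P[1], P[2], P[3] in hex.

P[1] = 33, P[2] = 01, P[3] = 41

P[1]: D(K, E2) = 33.
P[2]: D(K, B0) = 01.
P[3]: D(K, F0) = 41.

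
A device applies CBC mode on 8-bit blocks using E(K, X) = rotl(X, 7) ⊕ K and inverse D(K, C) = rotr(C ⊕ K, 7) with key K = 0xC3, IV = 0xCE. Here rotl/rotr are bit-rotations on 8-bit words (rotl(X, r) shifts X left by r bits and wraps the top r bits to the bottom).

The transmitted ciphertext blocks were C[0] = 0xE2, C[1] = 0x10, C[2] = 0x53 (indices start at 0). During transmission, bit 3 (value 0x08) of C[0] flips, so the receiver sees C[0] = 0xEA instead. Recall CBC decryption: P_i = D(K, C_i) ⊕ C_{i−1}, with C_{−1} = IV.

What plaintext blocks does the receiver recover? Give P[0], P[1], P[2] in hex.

P[0] = 0x9C, P[1] = 0x4D, P[2] = 0x31

Only C[0] changed, to 0xEA. In CBC, a change in C_i garbles P_i and flips the same bit in P_{i+1}. Decrypting the received ciphertext:
P[0]: D(K, 0xEA) = 0x52; 0x52 ⊕ 0xCE = 0x9C.
P[1]: D(K, 0x10) = 0xA7; 0xA7 ⊕ 0xEA = 0x4D.
P[2]: D(K, 0x53) = 0x21; 0x21 ⊕ 0x10 = 0x31.
Blocks that differ from the original plaintext: P[0], P[1].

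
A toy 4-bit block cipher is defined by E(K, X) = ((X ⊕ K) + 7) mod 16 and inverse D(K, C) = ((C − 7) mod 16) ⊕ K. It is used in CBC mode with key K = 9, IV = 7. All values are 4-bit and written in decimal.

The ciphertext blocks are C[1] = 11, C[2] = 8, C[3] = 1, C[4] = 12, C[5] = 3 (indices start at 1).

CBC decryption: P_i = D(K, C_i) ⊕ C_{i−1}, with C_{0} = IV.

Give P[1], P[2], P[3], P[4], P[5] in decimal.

P[1]: D(K, 11) = 13; 13 ⊕ 7 = 10.
P[2]: D(K, 8) = 8; 8 ⊕ 11 = 3.
P[3]: D(K, 1) = 3; 3 ⊕ 8 = 11.
P[4]: D(K, 12) = 12; 12 ⊕ 1 = 13.
P[5]: D(K, 3) = 5; 5 ⊕ 12 = 9.

P[1] = 10, P[2] = 3, P[3] = 11, P[4] = 13, P[5] = 9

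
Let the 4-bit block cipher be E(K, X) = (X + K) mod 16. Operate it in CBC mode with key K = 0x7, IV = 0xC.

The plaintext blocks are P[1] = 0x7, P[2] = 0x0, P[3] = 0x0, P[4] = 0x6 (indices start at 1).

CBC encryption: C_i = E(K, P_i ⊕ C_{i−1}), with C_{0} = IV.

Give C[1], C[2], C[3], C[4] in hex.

C[1] = 0x2, C[2] = 0x9, C[3] = 0x0, C[4] = 0xD

C[1]: P[1] ⊕ 0xC = 0xB; E(K, 0xB) = 0x2.
C[2]: P[2] ⊕ 0x2 = 0x2; E(K, 0x2) = 0x9.
C[3]: P[3] ⊕ 0x9 = 0x9; E(K, 0x9) = 0x0.
C[4]: P[4] ⊕ 0x0 = 0x6; E(K, 0x6) = 0xD.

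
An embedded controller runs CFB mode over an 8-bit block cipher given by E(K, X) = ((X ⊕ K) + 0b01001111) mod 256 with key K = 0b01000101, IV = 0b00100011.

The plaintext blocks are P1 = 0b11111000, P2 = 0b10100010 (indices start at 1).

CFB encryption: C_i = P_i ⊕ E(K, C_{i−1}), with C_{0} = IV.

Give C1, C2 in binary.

C1 = 0b01001101, C2 = 0b11110101

C1: E(K, 0b00100011) = 0b10110101; 0b11111000 ⊕ 0b10110101 = 0b01001101.
C2: E(K, 0b01001101) = 0b01010111; 0b10100010 ⊕ 0b01010111 = 0b11110101.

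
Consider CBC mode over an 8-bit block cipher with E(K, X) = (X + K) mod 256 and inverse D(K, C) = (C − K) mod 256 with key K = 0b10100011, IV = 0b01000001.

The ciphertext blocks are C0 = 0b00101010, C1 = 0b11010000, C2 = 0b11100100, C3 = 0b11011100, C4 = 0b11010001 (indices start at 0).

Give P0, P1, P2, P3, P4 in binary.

P0 = 0b11000110, P1 = 0b00000111, P2 = 0b10010001, P3 = 0b11011101, P4 = 0b11110010

CBC decryption: P_i = D(K, C_i) ⊕ C_{i−1}, with C_{−1} = IV.
P0: D(K, 0b00101010) = 0b10000111; 0b10000111 ⊕ 0b01000001 = 0b11000110.
P1: D(K, 0b11010000) = 0b00101101; 0b00101101 ⊕ 0b00101010 = 0b00000111.
P2: D(K, 0b11100100) = 0b01000001; 0b01000001 ⊕ 0b11010000 = 0b10010001.
P3: D(K, 0b11011100) = 0b00111001; 0b00111001 ⊕ 0b11100100 = 0b11011101.
P4: D(K, 0b11010001) = 0b00101110; 0b00101110 ⊕ 0b11011100 = 0b11110010.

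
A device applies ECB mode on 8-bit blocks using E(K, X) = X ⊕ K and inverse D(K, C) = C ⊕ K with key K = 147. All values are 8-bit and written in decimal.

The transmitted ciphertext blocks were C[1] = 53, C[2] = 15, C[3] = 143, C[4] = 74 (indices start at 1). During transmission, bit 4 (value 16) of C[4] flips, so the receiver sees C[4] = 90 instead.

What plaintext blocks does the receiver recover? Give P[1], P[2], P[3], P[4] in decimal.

P[1] = 166, P[2] = 156, P[3] = 28, P[4] = 201

ECB decryption: P_i = D(K, C_i).
Only C[4] changed, to 90. In ECB, a change in C_i affects only P_i. Decrypting the received ciphertext:
P[1]: D(K, 53) = 166.
P[2]: D(K, 15) = 156.
P[3]: D(K, 143) = 28.
P[4]: D(K, 90) = 201.
Blocks that differ from the original plaintext: P[4].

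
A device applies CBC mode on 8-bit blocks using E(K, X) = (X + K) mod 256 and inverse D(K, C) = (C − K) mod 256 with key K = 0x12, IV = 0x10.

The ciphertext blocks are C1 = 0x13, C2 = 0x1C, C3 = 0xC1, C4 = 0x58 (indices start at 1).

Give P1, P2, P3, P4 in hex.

P1 = 0x11, P2 = 0x19, P3 = 0xB3, P4 = 0x87

CBC decryption: P_i = D(K, C_i) ⊕ C_{i−1}, with C_{0} = IV.
P1: D(K, 0x13) = 0x01; 0x01 ⊕ 0x10 = 0x11.
P2: D(K, 0x1C) = 0x0A; 0x0A ⊕ 0x13 = 0x19.
P3: D(K, 0xC1) = 0xAF; 0xAF ⊕ 0x1C = 0xB3.
P4: D(K, 0x58) = 0x46; 0x46 ⊕ 0xC1 = 0x87.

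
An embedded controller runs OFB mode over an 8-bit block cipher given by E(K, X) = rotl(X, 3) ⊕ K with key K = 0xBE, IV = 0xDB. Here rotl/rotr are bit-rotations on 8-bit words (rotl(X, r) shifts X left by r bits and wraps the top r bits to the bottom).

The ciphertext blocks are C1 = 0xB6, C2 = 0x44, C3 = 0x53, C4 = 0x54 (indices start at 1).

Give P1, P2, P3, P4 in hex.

OFB decryption: S_i = E(K, S_{i−1}) with S_{0} = IV; P_i = C_i ⊕ S_i.
P1: S = E(K, 0xDB) = 0x60; 0xB6 ⊕ 0x60 = 0xD6.
P2: S = E(K, 0x60) = 0xBD; 0x44 ⊕ 0xBD = 0xF9.
P3: S = E(K, 0xBD) = 0x53; 0x53 ⊕ 0x53 = 0x00.
P4: S = E(K, 0x53) = 0x24; 0x54 ⊕ 0x24 = 0x70.

P1 = 0xD6, P2 = 0xF9, P3 = 0x00, P4 = 0x70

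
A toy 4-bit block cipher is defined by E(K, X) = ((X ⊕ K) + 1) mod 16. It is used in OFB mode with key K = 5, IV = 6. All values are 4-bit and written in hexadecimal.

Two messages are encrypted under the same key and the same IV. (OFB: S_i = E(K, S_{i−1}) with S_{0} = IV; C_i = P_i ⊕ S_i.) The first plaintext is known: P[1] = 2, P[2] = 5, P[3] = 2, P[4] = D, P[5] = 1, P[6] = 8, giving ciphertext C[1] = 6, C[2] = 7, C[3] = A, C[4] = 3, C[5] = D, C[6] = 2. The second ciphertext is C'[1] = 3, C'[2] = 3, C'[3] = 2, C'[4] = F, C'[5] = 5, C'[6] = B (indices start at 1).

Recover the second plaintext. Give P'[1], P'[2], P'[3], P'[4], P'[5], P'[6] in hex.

P'[1] = 7, P'[2] = 1, P'[3] = A, P'[4] = 1, P'[5] = 9, P'[6] = 1

In OFB with a reused IV, both messages share the same keystream S_i, so C_i ⊕ C'_i = P_i ⊕ P'_i and thus P'_i = P_i ⊕ C_i ⊕ C'_i.
P'[1]: 2 ⊕ 6 ⊕ 3 = 7.
P'[2]: 5 ⊕ 7 ⊕ 3 = 1.
P'[3]: 2 ⊕ A ⊕ 2 = A.
P'[4]: D ⊕ 3 ⊕ F = 1.
P'[5]: 1 ⊕ D ⊕ 5 = 9.
P'[6]: 8 ⊕ 2 ⊕ B = 1.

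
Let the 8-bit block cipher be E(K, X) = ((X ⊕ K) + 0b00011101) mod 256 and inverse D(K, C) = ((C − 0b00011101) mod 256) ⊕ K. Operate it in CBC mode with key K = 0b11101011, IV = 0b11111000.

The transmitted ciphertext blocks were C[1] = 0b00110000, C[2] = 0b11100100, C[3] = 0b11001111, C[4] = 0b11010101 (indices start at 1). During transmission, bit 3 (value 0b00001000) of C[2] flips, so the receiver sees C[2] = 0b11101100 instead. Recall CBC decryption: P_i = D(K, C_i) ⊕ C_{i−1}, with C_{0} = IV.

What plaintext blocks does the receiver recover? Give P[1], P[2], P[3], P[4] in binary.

P[1] = 0b00000000, P[2] = 0b00010100, P[3] = 0b10110101, P[4] = 0b10011100

Only C[2] changed, to 0b11101100. In CBC, a change in C_i garbles P_i and flips the same bit in P_{i+1}. Decrypting the received ciphertext:
P[1]: D(K, 0b00110000) = 0b11111000; 0b11111000 ⊕ 0b11111000 = 0b00000000.
P[2]: D(K, 0b11101100) = 0b00100100; 0b00100100 ⊕ 0b00110000 = 0b00010100.
P[3]: D(K, 0b11001111) = 0b01011001; 0b01011001 ⊕ 0b11101100 = 0b10110101.
P[4]: D(K, 0b11010101) = 0b01010011; 0b01010011 ⊕ 0b11001111 = 0b10011100.
Blocks that differ from the original plaintext: P[2], P[3].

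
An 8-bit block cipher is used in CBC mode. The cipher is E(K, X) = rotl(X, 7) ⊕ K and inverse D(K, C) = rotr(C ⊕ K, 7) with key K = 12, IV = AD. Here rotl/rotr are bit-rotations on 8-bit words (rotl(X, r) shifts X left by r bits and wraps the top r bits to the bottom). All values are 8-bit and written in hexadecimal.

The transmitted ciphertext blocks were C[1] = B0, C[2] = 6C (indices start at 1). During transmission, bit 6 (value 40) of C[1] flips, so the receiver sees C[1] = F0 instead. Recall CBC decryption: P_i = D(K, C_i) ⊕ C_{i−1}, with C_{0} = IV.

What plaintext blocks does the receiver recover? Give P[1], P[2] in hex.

Only C[1] changed, to F0. In CBC, a change in C_i garbles P_i and flips the same bit in P_{i+1}. Decrypting the received ciphertext:
P[1]: D(K, F0) = C5; C5 ⊕ AD = 68.
P[2]: D(K, 6C) = FC; FC ⊕ F0 = 0C.
Blocks that differ from the original plaintext: P[1], P[2].

P[1] = 68, P[2] = 0C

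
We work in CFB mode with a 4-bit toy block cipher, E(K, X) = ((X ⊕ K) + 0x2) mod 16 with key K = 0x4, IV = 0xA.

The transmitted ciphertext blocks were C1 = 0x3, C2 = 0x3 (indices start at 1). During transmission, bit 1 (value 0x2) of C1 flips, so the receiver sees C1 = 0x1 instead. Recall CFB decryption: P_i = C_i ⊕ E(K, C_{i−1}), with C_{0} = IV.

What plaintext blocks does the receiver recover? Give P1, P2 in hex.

P1 = 0x1, P2 = 0x4

Only C1 changed, to 0x1. In CFB, a change in C_i flips the same bit in P_i and garbles P_{i+1}. Decrypting the received ciphertext:
P1: E(K, 0xA) = 0x0; 0x1 ⊕ 0x0 = 0x1.
P2: E(K, 0x1) = 0x7; 0x3 ⊕ 0x7 = 0x4.
Blocks that differ from the original plaintext: P1, P2.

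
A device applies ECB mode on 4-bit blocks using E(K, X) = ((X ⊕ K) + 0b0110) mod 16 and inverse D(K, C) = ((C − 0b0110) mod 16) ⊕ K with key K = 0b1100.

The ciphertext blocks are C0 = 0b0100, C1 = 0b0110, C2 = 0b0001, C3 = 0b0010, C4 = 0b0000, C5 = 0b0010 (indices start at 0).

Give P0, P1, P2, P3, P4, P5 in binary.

ECB decryption: P_i = D(K, C_i).
P0: D(K, 0b0100) = 0b0010.
P1: D(K, 0b0110) = 0b1100.
P2: D(K, 0b0001) = 0b0111.
P3: D(K, 0b0010) = 0b0000.
P4: D(K, 0b0000) = 0b0110.
P5: D(K, 0b0010) = 0b0000.

P0 = 0b0010, P1 = 0b1100, P2 = 0b0111, P3 = 0b0000, P4 = 0b0110, P5 = 0b0000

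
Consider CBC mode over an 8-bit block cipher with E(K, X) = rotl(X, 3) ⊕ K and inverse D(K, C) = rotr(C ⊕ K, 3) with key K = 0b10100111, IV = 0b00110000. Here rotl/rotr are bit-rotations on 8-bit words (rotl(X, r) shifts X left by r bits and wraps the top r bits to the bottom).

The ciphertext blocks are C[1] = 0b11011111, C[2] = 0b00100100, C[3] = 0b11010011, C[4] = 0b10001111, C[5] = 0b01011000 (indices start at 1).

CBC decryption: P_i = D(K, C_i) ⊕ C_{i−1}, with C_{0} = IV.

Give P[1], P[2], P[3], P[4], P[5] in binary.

P[1]: D(K, 0b11011111) = 0b00001111; 0b00001111 ⊕ 0b00110000 = 0b00111111.
P[2]: D(K, 0b00100100) = 0b01110000; 0b01110000 ⊕ 0b11011111 = 0b10101111.
P[3]: D(K, 0b11010011) = 0b10001110; 0b10001110 ⊕ 0b00100100 = 0b10101010.
P[4]: D(K, 0b10001111) = 0b00000101; 0b00000101 ⊕ 0b11010011 = 0b11010110.
P[5]: D(K, 0b01011000) = 0b11111111; 0b11111111 ⊕ 0b10001111 = 0b01110000.

P[1] = 0b00111111, P[2] = 0b10101111, P[3] = 0b10101010, P[4] = 0b11010110, P[5] = 0b01110000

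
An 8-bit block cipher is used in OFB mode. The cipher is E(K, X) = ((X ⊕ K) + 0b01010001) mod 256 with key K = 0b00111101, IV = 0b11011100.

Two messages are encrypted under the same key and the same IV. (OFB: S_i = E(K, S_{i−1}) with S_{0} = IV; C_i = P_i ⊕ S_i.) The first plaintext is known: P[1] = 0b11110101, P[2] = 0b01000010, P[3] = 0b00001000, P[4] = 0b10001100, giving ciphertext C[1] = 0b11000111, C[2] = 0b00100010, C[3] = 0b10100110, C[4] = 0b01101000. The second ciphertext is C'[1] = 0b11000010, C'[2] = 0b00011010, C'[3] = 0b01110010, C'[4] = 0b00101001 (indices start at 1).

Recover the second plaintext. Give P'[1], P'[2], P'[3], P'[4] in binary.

P'[1] = 0b11110000, P'[2] = 0b01111010, P'[3] = 0b11011100, P'[4] = 0b11001101

In OFB with a reused IV, both messages share the same keystream S_i, so C_i ⊕ C'_i = P_i ⊕ P'_i and thus P'_i = P_i ⊕ C_i ⊕ C'_i.
P'[1]: 0b11110101 ⊕ 0b11000111 ⊕ 0b11000010 = 0b11110000.
P'[2]: 0b01000010 ⊕ 0b00100010 ⊕ 0b00011010 = 0b01111010.
P'[3]: 0b00001000 ⊕ 0b10100110 ⊕ 0b01110010 = 0b11011100.
P'[4]: 0b10001100 ⊕ 0b01101000 ⊕ 0b00101001 = 0b11001101.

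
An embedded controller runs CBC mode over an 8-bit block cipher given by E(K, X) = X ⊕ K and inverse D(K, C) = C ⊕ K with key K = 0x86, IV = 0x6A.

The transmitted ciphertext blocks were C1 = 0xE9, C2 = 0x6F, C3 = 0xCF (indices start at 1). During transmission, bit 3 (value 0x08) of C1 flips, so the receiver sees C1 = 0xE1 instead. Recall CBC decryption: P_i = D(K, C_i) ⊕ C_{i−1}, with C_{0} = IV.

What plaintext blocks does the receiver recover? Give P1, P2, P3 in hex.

P1 = 0x0D, P2 = 0x08, P3 = 0x26

Only C1 changed, to 0xE1. In CBC, a change in C_i garbles P_i and flips the same bit in P_{i+1}. Decrypting the received ciphertext:
P1: D(K, 0xE1) = 0x67; 0x67 ⊕ 0x6A = 0x0D.
P2: D(K, 0x6F) = 0xE9; 0xE9 ⊕ 0xE1 = 0x08.
P3: D(K, 0xCF) = 0x49; 0x49 ⊕ 0x6F = 0x26.
Blocks that differ from the original plaintext: P1, P2.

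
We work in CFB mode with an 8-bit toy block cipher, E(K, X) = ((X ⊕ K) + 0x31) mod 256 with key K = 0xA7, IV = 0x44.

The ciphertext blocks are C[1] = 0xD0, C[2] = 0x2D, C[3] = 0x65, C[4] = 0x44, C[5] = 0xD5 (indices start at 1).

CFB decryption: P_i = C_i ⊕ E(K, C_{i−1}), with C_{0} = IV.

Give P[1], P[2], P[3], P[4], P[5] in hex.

P[1] = 0xC4, P[2] = 0x85, P[3] = 0xDE, P[4] = 0xB7, P[5] = 0xC1

P[1]: E(K, 0x44) = 0x14; 0xD0 ⊕ 0x14 = 0xC4.
P[2]: E(K, 0xD0) = 0xA8; 0x2D ⊕ 0xA8 = 0x85.
P[3]: E(K, 0x2D) = 0xBB; 0x65 ⊕ 0xBB = 0xDE.
P[4]: E(K, 0x65) = 0xF3; 0x44 ⊕ 0xF3 = 0xB7.
P[5]: E(K, 0x44) = 0x14; 0xD5 ⊕ 0x14 = 0xC1.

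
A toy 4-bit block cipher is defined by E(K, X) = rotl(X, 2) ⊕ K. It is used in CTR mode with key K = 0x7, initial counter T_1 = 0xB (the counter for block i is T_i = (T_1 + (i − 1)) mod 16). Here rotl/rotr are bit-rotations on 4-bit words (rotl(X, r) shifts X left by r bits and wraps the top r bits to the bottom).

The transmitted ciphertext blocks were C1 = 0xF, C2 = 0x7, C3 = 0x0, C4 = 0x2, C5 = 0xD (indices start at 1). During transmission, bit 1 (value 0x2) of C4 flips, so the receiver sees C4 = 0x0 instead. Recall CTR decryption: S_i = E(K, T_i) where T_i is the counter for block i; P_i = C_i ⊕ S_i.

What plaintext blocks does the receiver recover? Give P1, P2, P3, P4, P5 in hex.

Only C4 changed, to 0x0. In CTR, a change in C_i flips the same bit in P_i only; the keystream is unaffected. Decrypting the received ciphertext:
P1: T = 0xB, S = E(K, T) = 0x9; 0xF ⊕ 0x9 = 0x6.
P2: T = 0xC, S = E(K, T) = 0x4; 0x7 ⊕ 0x4 = 0x3.
P3: T = 0xD, S = E(K, T) = 0x0; 0x0 ⊕ 0x0 = 0x0.
P4: T = 0xE, S = E(K, T) = 0xC; 0x0 ⊕ 0xC = 0xC.
P5: T = 0xF, S = E(K, T) = 0x8; 0xD ⊕ 0x8 = 0x5.
Blocks that differ from the original plaintext: P4.

P1 = 0x6, P2 = 0x3, P3 = 0x0, P4 = 0xC, P5 = 0x5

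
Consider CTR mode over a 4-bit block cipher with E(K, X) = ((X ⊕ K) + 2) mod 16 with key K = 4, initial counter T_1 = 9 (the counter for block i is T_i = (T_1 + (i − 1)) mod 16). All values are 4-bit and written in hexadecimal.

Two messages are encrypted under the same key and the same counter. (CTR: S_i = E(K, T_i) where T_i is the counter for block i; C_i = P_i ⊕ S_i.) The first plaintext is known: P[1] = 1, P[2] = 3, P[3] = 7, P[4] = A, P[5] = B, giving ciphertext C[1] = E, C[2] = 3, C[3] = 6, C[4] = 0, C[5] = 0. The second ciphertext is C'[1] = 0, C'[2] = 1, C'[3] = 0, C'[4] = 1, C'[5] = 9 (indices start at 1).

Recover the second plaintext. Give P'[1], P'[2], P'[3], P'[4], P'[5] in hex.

P'[1] = F, P'[2] = 1, P'[3] = 1, P'[4] = B, P'[5] = 2

In CTR with a reused counter, both messages share the same keystream S_i, so C_i ⊕ C'_i = P_i ⊕ P'_i and thus P'_i = P_i ⊕ C_i ⊕ C'_i.
P'[1]: 1 ⊕ E ⊕ 0 = F.
P'[2]: 3 ⊕ 3 ⊕ 1 = 1.
P'[3]: 7 ⊕ 6 ⊕ 0 = 1.
P'[4]: A ⊕ 0 ⊕ 1 = B.
P'[5]: B ⊕ 0 ⊕ 9 = 2.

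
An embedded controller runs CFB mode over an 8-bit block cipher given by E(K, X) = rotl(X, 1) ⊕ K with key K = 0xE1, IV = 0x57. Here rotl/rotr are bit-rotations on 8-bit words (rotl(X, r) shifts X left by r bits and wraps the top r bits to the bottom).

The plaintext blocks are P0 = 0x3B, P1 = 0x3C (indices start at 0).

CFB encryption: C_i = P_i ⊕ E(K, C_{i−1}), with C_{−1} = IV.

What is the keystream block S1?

0x09

C0: E(K, 0x57) = 0x4F; 0x3B ⊕ 0x4F = 0x74.
C1: E(K, 0x74) = 0x09; 0x3C ⊕ 0x09 = 0x35.
So S1 = 0x09.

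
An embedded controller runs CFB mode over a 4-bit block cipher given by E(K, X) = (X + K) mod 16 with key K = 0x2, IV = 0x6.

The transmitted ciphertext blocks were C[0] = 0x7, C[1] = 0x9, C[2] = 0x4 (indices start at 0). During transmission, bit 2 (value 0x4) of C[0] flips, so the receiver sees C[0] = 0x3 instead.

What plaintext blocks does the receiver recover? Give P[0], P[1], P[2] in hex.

P[0] = 0xB, P[1] = 0xC, P[2] = 0xF

CFB decryption: P_i = C_i ⊕ E(K, C_{i−1}), with C_{−1} = IV.
Only C[0] changed, to 0x3. In CFB, a change in C_i flips the same bit in P_i and garbles P_{i+1}. Decrypting the received ciphertext:
P[0]: E(K, 0x6) = 0x8; 0x3 ⊕ 0x8 = 0xB.
P[1]: E(K, 0x3) = 0x5; 0x9 ⊕ 0x5 = 0xC.
P[2]: E(K, 0x9) = 0xB; 0x4 ⊕ 0xB = 0xF.
Blocks that differ from the original plaintext: P[0], P[1].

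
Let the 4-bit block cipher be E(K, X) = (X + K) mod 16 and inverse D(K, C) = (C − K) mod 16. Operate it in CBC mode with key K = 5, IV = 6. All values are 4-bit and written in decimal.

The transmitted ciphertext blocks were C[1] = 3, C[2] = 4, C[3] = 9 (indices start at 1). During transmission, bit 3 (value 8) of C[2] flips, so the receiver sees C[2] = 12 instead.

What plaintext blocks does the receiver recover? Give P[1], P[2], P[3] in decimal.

P[1] = 8, P[2] = 4, P[3] = 8

CBC decryption: P_i = D(K, C_i) ⊕ C_{i−1}, with C_{0} = IV.
Only C[2] changed, to 12. In CBC, a change in C_i garbles P_i and flips the same bit in P_{i+1}. Decrypting the received ciphertext:
P[1]: D(K, 3) = 14; 14 ⊕ 6 = 8.
P[2]: D(K, 12) = 7; 7 ⊕ 3 = 4.
P[3]: D(K, 9) = 4; 4 ⊕ 12 = 8.
Blocks that differ from the original plaintext: P[2], P[3].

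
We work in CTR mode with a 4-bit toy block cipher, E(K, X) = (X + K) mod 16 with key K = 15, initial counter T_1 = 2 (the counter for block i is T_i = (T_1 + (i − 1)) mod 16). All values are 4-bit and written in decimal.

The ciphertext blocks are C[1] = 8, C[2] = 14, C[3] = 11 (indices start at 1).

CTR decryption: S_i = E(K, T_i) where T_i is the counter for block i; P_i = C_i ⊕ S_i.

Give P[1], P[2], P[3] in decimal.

P[1] = 9, P[2] = 12, P[3] = 8

P[1]: T = 2, S = E(K, T) = 1; 8 ⊕ 1 = 9.
P[2]: T = 3, S = E(K, T) = 2; 14 ⊕ 2 = 12.
P[3]: T = 4, S = E(K, T) = 3; 11 ⊕ 3 = 8.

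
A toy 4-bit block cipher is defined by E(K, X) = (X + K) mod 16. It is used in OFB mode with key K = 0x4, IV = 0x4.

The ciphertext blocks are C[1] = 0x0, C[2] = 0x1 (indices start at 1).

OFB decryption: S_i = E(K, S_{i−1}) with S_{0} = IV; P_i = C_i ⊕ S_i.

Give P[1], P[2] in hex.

P[1] = 0x8, P[2] = 0xD

P[1]: S = E(K, 0x4) = 0x8; 0x0 ⊕ 0x8 = 0x8.
P[2]: S = E(K, 0x8) = 0xC; 0x1 ⊕ 0xC = 0xD.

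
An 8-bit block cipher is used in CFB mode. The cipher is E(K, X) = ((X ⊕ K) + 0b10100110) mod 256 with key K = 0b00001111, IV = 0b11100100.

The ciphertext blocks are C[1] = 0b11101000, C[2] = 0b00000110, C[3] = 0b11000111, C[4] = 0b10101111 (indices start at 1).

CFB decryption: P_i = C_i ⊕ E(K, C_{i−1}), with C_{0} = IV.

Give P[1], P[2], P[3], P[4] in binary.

P[1] = 0b01111001, P[2] = 0b10001011, P[3] = 0b01101000, P[4] = 0b11000001

P[1]: E(K, 0b11100100) = 0b10010001; 0b11101000 ⊕ 0b10010001 = 0b01111001.
P[2]: E(K, 0b11101000) = 0b10001101; 0b00000110 ⊕ 0b10001101 = 0b10001011.
P[3]: E(K, 0b00000110) = 0b10101111; 0b11000111 ⊕ 0b10101111 = 0b01101000.
P[4]: E(K, 0b11000111) = 0b01101110; 0b10101111 ⊕ 0b01101110 = 0b11000001.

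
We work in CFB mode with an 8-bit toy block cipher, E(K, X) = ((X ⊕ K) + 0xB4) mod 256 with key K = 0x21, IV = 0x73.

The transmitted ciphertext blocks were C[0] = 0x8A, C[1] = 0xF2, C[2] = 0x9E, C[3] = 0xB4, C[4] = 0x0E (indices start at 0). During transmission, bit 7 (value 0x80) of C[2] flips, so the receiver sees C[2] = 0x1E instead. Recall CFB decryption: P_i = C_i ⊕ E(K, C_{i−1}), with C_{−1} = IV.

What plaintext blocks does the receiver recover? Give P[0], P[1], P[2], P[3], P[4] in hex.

Only C[2] changed, to 0x1E. In CFB, a change in C_i flips the same bit in P_i and garbles P_{i+1}. Decrypting the received ciphertext:
P[0]: E(K, 0x73) = 0x06; 0x8A ⊕ 0x06 = 0x8C.
P[1]: E(K, 0x8A) = 0x5F; 0xF2 ⊕ 0x5F = 0xAD.
P[2]: E(K, 0xF2) = 0x87; 0x1E ⊕ 0x87 = 0x99.
P[3]: E(K, 0x1E) = 0xF3; 0xB4 ⊕ 0xF3 = 0x47.
P[4]: E(K, 0xB4) = 0x49; 0x0E ⊕ 0x49 = 0x47.
Blocks that differ from the original plaintext: P[2], P[3].

P[0] = 0x8C, P[1] = 0xAD, P[2] = 0x99, P[3] = 0x47, P[4] = 0x47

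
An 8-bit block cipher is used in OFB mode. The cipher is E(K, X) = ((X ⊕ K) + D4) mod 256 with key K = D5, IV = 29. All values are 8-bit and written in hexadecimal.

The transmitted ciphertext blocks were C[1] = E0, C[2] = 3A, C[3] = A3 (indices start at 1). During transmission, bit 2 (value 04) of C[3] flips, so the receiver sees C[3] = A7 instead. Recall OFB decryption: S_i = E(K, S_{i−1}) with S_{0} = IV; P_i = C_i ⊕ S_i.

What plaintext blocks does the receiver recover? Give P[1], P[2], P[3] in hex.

Only C[3] changed, to A7. In OFB, a change in C_i flips the same bit in P_i only; the keystream is unaffected. Decrypting the received ciphertext:
P[1]: S = E(K, 29) = D0; E0 ⊕ D0 = 30.
P[2]: S = E(K, D0) = D9; 3A ⊕ D9 = E3.
P[3]: S = E(K, D9) = E0; A7 ⊕ E0 = 47.
Blocks that differ from the original plaintext: P[3].

P[1] = 30, P[2] = E3, P[3] = 47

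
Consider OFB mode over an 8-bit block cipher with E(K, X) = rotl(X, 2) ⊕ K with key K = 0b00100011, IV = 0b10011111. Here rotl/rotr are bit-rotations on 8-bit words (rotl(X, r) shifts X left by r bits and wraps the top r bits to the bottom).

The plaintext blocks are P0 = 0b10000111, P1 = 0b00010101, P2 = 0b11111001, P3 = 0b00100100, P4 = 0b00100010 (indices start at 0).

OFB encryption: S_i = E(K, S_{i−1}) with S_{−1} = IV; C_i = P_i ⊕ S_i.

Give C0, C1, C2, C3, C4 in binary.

C0: S = E(K, 0b10011111) = 0b01011101; 0b10000111 ⊕ 0b01011101 = 0b11011010.
C1: S = E(K, 0b01011101) = 0b01010110; 0b00010101 ⊕ 0b01010110 = 0b01000011.
C2: S = E(K, 0b01010110) = 0b01111010; 0b11111001 ⊕ 0b01111010 = 0b10000011.
C3: S = E(K, 0b01111010) = 0b11001010; 0b00100100 ⊕ 0b11001010 = 0b11101110.
C4: S = E(K, 0b11001010) = 0b00001000; 0b00100010 ⊕ 0b00001000 = 0b00101010.

C0 = 0b11011010, C1 = 0b01000011, C2 = 0b10000011, C3 = 0b11101110, C4 = 0b00101010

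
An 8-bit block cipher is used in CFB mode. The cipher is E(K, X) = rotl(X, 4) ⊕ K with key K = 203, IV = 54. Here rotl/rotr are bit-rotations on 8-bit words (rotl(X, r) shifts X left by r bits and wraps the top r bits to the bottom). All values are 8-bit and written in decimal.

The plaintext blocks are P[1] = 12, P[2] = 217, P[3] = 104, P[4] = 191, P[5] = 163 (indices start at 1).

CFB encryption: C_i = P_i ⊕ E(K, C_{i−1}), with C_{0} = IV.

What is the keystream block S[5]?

170

C[1]: E(K, 54) = 168; 12 ⊕ 168 = 164.
C[2]: E(K, 164) = 129; 217 ⊕ 129 = 88.
C[3]: E(K, 88) = 78; 104 ⊕ 78 = 38.
C[4]: E(K, 38) = 169; 191 ⊕ 169 = 22.
C[5]: E(K, 22) = 170; 163 ⊕ 170 = 9.
So S[5] = 170.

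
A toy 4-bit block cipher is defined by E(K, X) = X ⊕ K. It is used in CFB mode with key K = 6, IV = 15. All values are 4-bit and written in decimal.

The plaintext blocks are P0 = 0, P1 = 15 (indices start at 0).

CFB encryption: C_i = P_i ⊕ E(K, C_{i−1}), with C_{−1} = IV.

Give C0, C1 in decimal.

C0: E(K, 15) = 9; 0 ⊕ 9 = 9.
C1: E(K, 9) = 15; 15 ⊕ 15 = 0.

C0 = 9, C1 = 0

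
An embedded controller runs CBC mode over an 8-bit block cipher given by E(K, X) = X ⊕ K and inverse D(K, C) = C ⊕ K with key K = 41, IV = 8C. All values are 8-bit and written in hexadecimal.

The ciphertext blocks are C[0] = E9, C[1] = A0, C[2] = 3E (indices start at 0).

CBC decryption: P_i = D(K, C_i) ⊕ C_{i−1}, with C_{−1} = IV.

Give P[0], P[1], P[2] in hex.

P[0]: D(K, E9) = A8; A8 ⊕ 8C = 24.
P[1]: D(K, A0) = E1; E1 ⊕ E9 = 08.
P[2]: D(K, 3E) = 7F; 7F ⊕ A0 = DF.

P[0] = 24, P[1] = 08, P[2] = DF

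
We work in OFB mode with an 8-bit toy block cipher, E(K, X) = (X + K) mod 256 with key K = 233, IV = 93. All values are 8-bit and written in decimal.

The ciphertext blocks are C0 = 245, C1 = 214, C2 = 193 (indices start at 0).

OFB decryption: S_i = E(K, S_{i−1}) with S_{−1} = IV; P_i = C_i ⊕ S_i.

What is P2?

P2 = 217

P0: S = E(K, 93) = 70; 245 ⊕ 70 = 179.
P1: S = E(K, 70) = 47; 214 ⊕ 47 = 249.
P2: S = E(K, 47) = 24; 193 ⊕ 24 = 217.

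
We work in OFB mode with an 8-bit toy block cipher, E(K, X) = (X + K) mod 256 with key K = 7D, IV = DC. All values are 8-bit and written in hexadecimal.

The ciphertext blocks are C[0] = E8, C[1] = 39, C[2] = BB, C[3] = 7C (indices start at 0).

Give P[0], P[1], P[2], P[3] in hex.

P[0] = B1, P[1] = EF, P[2] = E8, P[3] = AC

OFB decryption: S_i = E(K, S_{i−1}) with S_{−1} = IV; P_i = C_i ⊕ S_i.
P[0]: S = E(K, DC) = 59; E8 ⊕ 59 = B1.
P[1]: S = E(K, 59) = D6; 39 ⊕ D6 = EF.
P[2]: S = E(K, D6) = 53; BB ⊕ 53 = E8.
P[3]: S = E(K, 53) = D0; 7C ⊕ D0 = AC.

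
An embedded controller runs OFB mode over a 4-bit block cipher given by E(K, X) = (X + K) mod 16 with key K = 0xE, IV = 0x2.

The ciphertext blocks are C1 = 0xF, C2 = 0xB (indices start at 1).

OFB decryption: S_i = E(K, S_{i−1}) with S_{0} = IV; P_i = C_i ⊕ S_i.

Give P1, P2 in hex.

P1: S = E(K, 0x2) = 0x0; 0xF ⊕ 0x0 = 0xF.
P2: S = E(K, 0x0) = 0xE; 0xB ⊕ 0xE = 0x5.

P1 = 0xF, P2 = 0x5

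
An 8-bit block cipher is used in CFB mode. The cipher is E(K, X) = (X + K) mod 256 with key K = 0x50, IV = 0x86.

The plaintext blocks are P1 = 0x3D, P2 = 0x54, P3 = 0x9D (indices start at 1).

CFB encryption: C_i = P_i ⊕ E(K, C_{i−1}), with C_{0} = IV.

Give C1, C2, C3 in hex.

C1 = 0xEB, C2 = 0x6F, C3 = 0x22

C1: E(K, 0x86) = 0xD6; 0x3D ⊕ 0xD6 = 0xEB.
C2: E(K, 0xEB) = 0x3B; 0x54 ⊕ 0x3B = 0x6F.
C3: E(K, 0x6F) = 0xBF; 0x9D ⊕ 0xBF = 0x22.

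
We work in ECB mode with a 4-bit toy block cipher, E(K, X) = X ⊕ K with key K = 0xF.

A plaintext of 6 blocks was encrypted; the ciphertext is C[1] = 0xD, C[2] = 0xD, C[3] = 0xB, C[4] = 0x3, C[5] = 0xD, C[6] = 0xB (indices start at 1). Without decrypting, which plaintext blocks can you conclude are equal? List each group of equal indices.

P[1] = P[2] = P[5]; P[3] = P[6]

ECB encrypts each block independently with the same key, so equal ciphertext blocks imply equal plaintext blocks.
C[1] = C[2] = C[5] = 0xD, so P[1] = P[2] = P[5].
C[3] = C[6] = 0xB, so P[3] = P[6].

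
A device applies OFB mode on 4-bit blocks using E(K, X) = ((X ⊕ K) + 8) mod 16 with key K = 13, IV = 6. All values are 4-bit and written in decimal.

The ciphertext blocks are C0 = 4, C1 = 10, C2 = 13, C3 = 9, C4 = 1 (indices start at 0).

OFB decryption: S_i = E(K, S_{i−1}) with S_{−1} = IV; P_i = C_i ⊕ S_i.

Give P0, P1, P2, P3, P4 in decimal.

P0: S = E(K, 6) = 3; 4 ⊕ 3 = 7.
P1: S = E(K, 3) = 6; 10 ⊕ 6 = 12.
P2: S = E(K, 6) = 3; 13 ⊕ 3 = 14.
P3: S = E(K, 3) = 6; 9 ⊕ 6 = 15.
P4: S = E(K, 6) = 3; 1 ⊕ 3 = 2.

P0 = 7, P1 = 12, P2 = 14, P3 = 15, P4 = 2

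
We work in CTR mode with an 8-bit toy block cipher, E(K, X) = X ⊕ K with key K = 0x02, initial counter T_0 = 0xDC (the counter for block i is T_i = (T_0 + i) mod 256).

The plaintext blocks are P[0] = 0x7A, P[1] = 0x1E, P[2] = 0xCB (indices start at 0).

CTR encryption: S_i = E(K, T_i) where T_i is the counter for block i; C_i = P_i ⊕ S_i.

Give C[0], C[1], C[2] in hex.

C[0] = 0xA4, C[1] = 0xC1, C[2] = 0x17

C[0]: T = 0xDC, S = E(K, T) = 0xDE; 0x7A ⊕ 0xDE = 0xA4.
C[1]: T = 0xDD, S = E(K, T) = 0xDF; 0x1E ⊕ 0xDF = 0xC1.
C[2]: T = 0xDE, S = E(K, T) = 0xDC; 0xCB ⊕ 0xDC = 0x17.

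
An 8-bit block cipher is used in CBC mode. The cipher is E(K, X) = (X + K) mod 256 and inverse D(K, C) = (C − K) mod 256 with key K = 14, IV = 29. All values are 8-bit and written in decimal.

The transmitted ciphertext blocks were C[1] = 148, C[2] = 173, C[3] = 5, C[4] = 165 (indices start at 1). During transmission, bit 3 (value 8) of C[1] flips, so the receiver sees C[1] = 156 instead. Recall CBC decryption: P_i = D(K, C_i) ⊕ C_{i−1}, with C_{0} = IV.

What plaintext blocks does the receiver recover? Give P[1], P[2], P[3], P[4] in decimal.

P[1] = 147, P[2] = 3, P[3] = 90, P[4] = 146

Only C[1] changed, to 156. In CBC, a change in C_i garbles P_i and flips the same bit in P_{i+1}. Decrypting the received ciphertext:
P[1]: D(K, 156) = 142; 142 ⊕ 29 = 147.
P[2]: D(K, 173) = 159; 159 ⊕ 156 = 3.
P[3]: D(K, 5) = 247; 247 ⊕ 173 = 90.
P[4]: D(K, 165) = 151; 151 ⊕ 5 = 146.
Blocks that differ from the original plaintext: P[1], P[2].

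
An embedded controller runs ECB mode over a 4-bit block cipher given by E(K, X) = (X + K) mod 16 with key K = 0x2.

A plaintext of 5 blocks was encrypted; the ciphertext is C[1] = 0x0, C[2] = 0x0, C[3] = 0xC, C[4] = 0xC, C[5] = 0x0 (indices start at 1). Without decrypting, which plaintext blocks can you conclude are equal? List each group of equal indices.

P[1] = P[2] = P[5]; P[3] = P[4]

ECB encrypts each block independently with the same key, so equal ciphertext blocks imply equal plaintext blocks.
C[1] = C[2] = C[5] = 0x0, so P[1] = P[2] = P[5].
C[3] = C[4] = 0xC, so P[3] = P[4].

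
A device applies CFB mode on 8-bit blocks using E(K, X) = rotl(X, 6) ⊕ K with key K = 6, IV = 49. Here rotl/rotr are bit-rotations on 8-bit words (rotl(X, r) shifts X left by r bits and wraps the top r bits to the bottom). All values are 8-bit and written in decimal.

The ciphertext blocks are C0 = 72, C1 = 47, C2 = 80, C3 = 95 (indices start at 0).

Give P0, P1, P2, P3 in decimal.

CFB decryption: P_i = C_i ⊕ E(K, C_{i−1}), with C_{−1} = IV.
P0: E(K, 49) = 74; 72 ⊕ 74 = 2.
P1: E(K, 72) = 20; 47 ⊕ 20 = 59.
P2: E(K, 47) = 205; 80 ⊕ 205 = 157.
P3: E(K, 80) = 18; 95 ⊕ 18 = 77.

P0 = 2, P1 = 59, P2 = 157, P3 = 77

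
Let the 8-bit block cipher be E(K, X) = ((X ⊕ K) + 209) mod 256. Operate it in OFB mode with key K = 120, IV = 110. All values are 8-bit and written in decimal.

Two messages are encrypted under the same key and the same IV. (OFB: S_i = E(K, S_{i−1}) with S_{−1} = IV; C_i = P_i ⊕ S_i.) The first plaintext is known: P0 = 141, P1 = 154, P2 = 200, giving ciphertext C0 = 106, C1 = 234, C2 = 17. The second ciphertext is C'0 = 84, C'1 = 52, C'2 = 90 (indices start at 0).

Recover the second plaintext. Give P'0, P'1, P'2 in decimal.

In OFB with a reused IV, both messages share the same keystream S_i, so C_i ⊕ C'_i = P_i ⊕ P'_i and thus P'_i = P_i ⊕ C_i ⊕ C'_i.
P'0: 141 ⊕ 106 ⊕ 84 = 179.
P'1: 154 ⊕ 234 ⊕ 52 = 68.
P'2: 200 ⊕ 17 ⊕ 90 = 131.

P'0 = 179, P'1 = 68, P'2 = 131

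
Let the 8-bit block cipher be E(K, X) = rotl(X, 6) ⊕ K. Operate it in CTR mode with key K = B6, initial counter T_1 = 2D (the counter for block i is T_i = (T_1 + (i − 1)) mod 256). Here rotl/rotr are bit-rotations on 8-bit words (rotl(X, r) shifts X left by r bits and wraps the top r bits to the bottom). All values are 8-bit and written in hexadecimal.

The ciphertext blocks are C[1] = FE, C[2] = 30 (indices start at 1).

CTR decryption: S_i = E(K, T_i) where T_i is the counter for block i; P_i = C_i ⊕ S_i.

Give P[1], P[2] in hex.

P[1]: T = 2D, S = E(K, T) = FD; FE ⊕ FD = 03.
P[2]: T = 2E, S = E(K, T) = 3D; 30 ⊕ 3D = 0D.

P[1] = 03, P[2] = 0D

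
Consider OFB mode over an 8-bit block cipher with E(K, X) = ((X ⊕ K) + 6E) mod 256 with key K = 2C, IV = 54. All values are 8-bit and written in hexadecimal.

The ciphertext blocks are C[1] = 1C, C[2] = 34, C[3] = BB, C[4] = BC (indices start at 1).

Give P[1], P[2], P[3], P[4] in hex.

P[1] = FA, P[2] = 0C, P[3] = 39, P[4] = A0

OFB decryption: S_i = E(K, S_{i−1}) with S_{0} = IV; P_i = C_i ⊕ S_i.
P[1]: S = E(K, 54) = E6; 1C ⊕ E6 = FA.
P[2]: S = E(K, E6) = 38; 34 ⊕ 38 = 0C.
P[3]: S = E(K, 38) = 82; BB ⊕ 82 = 39.
P[4]: S = E(K, 82) = 1C; BC ⊕ 1C = A0.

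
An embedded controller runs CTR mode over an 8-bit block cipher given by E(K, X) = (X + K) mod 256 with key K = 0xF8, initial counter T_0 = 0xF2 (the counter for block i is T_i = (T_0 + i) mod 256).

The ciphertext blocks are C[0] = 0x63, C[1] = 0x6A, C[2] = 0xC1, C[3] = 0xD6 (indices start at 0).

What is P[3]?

CTR decryption: S_i = E(K, T_i) where T_i is the counter for block i; P_i = C_i ⊕ S_i.
P[3]: T = 0xF5, S = E(K, T) = 0xED; 0xD6 ⊕ 0xED = 0x3B.

P[3] = 0x3B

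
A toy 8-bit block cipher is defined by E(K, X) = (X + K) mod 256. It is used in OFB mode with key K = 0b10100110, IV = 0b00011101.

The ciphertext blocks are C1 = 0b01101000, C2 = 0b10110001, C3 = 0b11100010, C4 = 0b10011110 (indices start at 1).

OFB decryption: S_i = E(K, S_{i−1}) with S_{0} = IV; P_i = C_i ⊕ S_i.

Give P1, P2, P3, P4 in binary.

P1: S = E(K, 0b00011101) = 0b11000011; 0b01101000 ⊕ 0b11000011 = 0b10101011.
P2: S = E(K, 0b11000011) = 0b01101001; 0b10110001 ⊕ 0b01101001 = 0b11011000.
P3: S = E(K, 0b01101001) = 0b00001111; 0b11100010 ⊕ 0b00001111 = 0b11101101.
P4: S = E(K, 0b00001111) = 0b10110101; 0b10011110 ⊕ 0b10110101 = 0b00101011.

P1 = 0b10101011, P2 = 0b11011000, P3 = 0b11101101, P4 = 0b00101011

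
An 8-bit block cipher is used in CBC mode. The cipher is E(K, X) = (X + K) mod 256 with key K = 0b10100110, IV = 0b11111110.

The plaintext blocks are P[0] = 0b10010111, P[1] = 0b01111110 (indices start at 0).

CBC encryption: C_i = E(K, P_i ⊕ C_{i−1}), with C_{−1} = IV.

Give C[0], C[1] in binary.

C[0] = 0b00001111, C[1] = 0b00010111

C[0]: P[0] ⊕ 0b11111110 = 0b01101001; E(K, 0b01101001) = 0b00001111.
C[1]: P[1] ⊕ 0b00001111 = 0b01110001; E(K, 0b01110001) = 0b00010111.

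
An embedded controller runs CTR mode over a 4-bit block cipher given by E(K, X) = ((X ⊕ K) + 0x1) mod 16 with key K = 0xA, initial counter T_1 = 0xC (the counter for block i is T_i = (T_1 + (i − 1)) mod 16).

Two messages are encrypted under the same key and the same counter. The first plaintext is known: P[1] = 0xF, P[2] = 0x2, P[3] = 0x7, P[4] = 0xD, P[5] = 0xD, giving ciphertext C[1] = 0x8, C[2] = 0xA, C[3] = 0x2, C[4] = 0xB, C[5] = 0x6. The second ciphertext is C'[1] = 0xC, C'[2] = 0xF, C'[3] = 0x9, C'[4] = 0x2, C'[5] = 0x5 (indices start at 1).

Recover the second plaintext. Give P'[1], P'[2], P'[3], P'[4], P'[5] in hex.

In CTR with a reused counter, both messages share the same keystream S_i, so C_i ⊕ C'_i = P_i ⊕ P'_i and thus P'_i = P_i ⊕ C_i ⊕ C'_i.
P'[1]: 0xF ⊕ 0x8 ⊕ 0xC = 0xB.
P'[2]: 0x2 ⊕ 0xA ⊕ 0xF = 0x7.
P'[3]: 0x7 ⊕ 0x2 ⊕ 0x9 = 0xC.
P'[4]: 0xD ⊕ 0xB ⊕ 0x2 = 0x4.
P'[5]: 0xD ⊕ 0x6 ⊕ 0x5 = 0xE.

P'[1] = 0xB, P'[2] = 0x7, P'[3] = 0xC, P'[4] = 0x4, P'[5] = 0xE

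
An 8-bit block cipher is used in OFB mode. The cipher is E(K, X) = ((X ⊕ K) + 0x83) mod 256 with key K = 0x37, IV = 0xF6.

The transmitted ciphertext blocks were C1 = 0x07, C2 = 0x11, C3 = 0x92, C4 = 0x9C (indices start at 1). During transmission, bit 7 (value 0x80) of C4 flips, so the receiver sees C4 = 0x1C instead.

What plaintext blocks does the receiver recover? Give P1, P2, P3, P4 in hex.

P1 = 0x43, P2 = 0xE7, P3 = 0xD6, P4 = 0xEA

OFB decryption: S_i = E(K, S_{i−1}) with S_{0} = IV; P_i = C_i ⊕ S_i.
Only C4 changed, to 0x1C. In OFB, a change in C_i flips the same bit in P_i only; the keystream is unaffected. Decrypting the received ciphertext:
P1: S = E(K, 0xF6) = 0x44; 0x07 ⊕ 0x44 = 0x43.
P2: S = E(K, 0x44) = 0xF6; 0x11 ⊕ 0xF6 = 0xE7.
P3: S = E(K, 0xF6) = 0x44; 0x92 ⊕ 0x44 = 0xD6.
P4: S = E(K, 0x44) = 0xF6; 0x1C ⊕ 0xF6 = 0xEA.
Blocks that differ from the original plaintext: P4.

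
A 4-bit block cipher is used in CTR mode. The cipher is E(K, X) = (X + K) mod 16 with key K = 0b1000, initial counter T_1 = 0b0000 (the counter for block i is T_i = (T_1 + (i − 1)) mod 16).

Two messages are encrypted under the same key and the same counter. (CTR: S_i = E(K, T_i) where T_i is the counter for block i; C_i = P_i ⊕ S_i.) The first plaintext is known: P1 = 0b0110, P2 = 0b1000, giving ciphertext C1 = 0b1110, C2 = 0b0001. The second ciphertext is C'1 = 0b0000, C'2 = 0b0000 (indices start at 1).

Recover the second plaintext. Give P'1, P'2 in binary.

In CTR with a reused counter, both messages share the same keystream S_i, so C_i ⊕ C'_i = P_i ⊕ P'_i and thus P'_i = P_i ⊕ C_i ⊕ C'_i.
P'1: 0b0110 ⊕ 0b1110 ⊕ 0b0000 = 0b1000.
P'2: 0b1000 ⊕ 0b0001 ⊕ 0b0000 = 0b1001.

P'1 = 0b1000, P'2 = 0b1001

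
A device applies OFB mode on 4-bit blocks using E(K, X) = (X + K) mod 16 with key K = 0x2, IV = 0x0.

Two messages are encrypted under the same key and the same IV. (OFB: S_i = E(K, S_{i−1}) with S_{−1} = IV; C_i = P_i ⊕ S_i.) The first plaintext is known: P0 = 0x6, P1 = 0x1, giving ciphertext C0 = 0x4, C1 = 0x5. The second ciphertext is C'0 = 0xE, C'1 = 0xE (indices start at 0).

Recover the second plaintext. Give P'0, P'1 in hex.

In OFB with a reused IV, both messages share the same keystream S_i, so C_i ⊕ C'_i = P_i ⊕ P'_i and thus P'_i = P_i ⊕ C_i ⊕ C'_i.
P'0: 0x6 ⊕ 0x4 ⊕ 0xE = 0xC.
P'1: 0x1 ⊕ 0x5 ⊕ 0xE = 0xA.

P'0 = 0xC, P'1 = 0xA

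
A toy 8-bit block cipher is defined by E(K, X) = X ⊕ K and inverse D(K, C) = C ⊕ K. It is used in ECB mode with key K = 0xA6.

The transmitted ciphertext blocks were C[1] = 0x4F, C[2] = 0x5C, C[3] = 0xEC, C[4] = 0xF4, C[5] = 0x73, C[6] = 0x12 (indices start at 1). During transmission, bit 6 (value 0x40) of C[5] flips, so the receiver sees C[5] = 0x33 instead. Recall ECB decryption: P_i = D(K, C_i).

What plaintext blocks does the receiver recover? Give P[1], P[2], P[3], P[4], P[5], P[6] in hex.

Only C[5] changed, to 0x33. In ECB, a change in C_i affects only P_i. Decrypting the received ciphertext:
P[1]: D(K, 0x4F) = 0xE9.
P[2]: D(K, 0x5C) = 0xFA.
P[3]: D(K, 0xEC) = 0x4A.
P[4]: D(K, 0xF4) = 0x52.
P[5]: D(K, 0x33) = 0x95.
P[6]: D(K, 0x12) = 0xB4.
Blocks that differ from the original plaintext: P[5].

P[1] = 0xE9, P[2] = 0xFA, P[3] = 0x4A, P[4] = 0x52, P[5] = 0x95, P[6] = 0xB4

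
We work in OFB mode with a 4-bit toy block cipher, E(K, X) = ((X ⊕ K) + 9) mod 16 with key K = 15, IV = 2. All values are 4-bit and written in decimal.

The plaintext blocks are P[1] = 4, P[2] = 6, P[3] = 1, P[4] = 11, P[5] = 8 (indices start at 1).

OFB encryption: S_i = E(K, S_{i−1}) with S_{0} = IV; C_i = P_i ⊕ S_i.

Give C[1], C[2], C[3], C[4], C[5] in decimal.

C[1] = 2, C[2] = 4, C[3] = 7, C[4] = 9, C[5] = 14

C[1]: S = E(K, 2) = 6; 4 ⊕ 6 = 2.
C[2]: S = E(K, 6) = 2; 6 ⊕ 2 = 4.
C[3]: S = E(K, 2) = 6; 1 ⊕ 6 = 7.
C[4]: S = E(K, 6) = 2; 11 ⊕ 2 = 9.
C[5]: S = E(K, 2) = 6; 8 ⊕ 6 = 14.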